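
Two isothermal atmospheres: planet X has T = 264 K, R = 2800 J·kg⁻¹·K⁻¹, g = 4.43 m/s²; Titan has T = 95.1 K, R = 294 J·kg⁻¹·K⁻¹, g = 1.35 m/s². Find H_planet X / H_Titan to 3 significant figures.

H_planet X/H_Titan ≈ 8.06

H = RT/g for each body.
H_planet X = 2800 × 264 / 4.43 = 166860 m.
H_Titan = 294 × 95.1 / 1.35 = 20711 m.
H_planet X/H_Titan = 166860/20711 = 8.0566.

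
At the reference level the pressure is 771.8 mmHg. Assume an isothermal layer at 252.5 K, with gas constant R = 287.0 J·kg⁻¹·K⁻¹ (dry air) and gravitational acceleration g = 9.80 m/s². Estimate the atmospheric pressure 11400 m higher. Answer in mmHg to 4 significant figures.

P ≈ 165.2 mmHg

Scale height: H = RT/g = 287.0 × 252.5 / 9.80 = 7394.6 m.
Barometric formula: P = P₀ exp(−z/H).
z/H = 11400/7394.6 = 1.5417; exp(−1.5417) = 0.21402.
P = 771.8 × 0.21402 = 165.18 mmHg.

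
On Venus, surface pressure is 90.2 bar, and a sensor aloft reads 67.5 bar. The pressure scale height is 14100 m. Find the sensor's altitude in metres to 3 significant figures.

Invert the barometric formula: z = H ln(P₀/P).
P₀/P = 90.2/67.5 = 1.3363; ln(1.3363) = 0.28990.
z = 14100 × 0.28990 = 4087.6 m.

z ≈ 4090 m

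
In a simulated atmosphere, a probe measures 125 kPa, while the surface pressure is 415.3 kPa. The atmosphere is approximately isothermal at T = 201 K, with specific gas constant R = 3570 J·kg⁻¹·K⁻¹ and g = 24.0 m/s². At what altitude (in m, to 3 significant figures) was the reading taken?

Scale height: H = RT/g = 3570 × 201 / 24.0 = 29899 m.
Invert the barometric formula: z = H ln(P₀/P).
P₀/P = 415.3/125 = 3.3224; ln(3.3224) = 1.2007.
z = 29899 × 1.2007 = 35900 m.

z ≈ 35900 m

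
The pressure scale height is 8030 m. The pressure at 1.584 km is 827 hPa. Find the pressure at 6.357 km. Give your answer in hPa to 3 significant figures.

P ≈ 456 hPa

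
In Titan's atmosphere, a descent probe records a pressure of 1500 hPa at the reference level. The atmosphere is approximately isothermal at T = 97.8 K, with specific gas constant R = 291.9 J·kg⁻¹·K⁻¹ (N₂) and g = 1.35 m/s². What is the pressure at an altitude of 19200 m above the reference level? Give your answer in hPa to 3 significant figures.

Scale height: H = RT/g = 291.9 × 97.8 / 1.35 = 21147 m.
Barometric formula: P = P₀ exp(−z/H).
z/H = 19200/21147 = 0.90793; exp(−0.90793) = 0.40336.
P = 1500 × 0.40336 = 605.04 hPa.

P ≈ 605 hPa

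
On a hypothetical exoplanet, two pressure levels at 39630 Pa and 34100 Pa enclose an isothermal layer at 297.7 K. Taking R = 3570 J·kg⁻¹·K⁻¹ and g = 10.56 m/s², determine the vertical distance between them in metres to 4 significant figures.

Hypsometric equation: Δz = (R T̄/g) ln(P₁/P₂).
R T̄/g = 3570 × 297.7 / 10.56 = 100640 m.
ln(39630/34100) = ln(1.1622) = 0.15031.
Δz = 100640 × 0.15031 = 15127 m.

Δz ≈ 15130 m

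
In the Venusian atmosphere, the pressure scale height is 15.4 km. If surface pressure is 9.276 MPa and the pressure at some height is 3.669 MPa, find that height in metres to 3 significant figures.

Invert the barometric formula: z = H ln(P₀/P).
P₀/P = 9.276/3.669 = 2.5282; ln(2.5282) = 0.92751.
z = 15400 × 0.92751 = 14284 m.

z ≈ 14300 m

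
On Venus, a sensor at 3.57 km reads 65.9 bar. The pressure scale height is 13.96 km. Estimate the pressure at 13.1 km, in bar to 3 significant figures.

Between two levels, P₂ = P₁ exp(−Δz/H) with Δz = z₂ − z₁.
Δz = 13100 − 3570.0 = 9530.0 m; Δz/H = 9530.0/13960 = 0.68266.
P₂ = 65.9 × exp(−0.68266) = 65.9 × 0.50527 = 33.297 bar.

P ≈ 33.3 bar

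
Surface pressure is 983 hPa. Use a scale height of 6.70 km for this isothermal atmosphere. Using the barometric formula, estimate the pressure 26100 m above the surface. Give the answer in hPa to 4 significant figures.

P ≈ 19.99 hPa

Barometric formula: P = P₀ exp(−z/H).
z/H = 26100/6700.0 = 3.8955; exp(−3.8955) = 0.020333.
P = 983 × 0.020333 = 19.987 hPa.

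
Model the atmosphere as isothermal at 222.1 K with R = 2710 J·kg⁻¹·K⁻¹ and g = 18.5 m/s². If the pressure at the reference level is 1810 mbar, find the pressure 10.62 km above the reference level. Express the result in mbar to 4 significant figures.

Scale height: H = RT/g = 2710 × 222.1 / 18.5 = 32535 m.
Barometric formula: P = P₀ exp(−z/H).
z/H = 10620/32535 = 0.32642; exp(−0.32642) = 0.72150.
P = 1810 × 0.72150 = 1305.9 mbar.

P ≈ 1306 mbar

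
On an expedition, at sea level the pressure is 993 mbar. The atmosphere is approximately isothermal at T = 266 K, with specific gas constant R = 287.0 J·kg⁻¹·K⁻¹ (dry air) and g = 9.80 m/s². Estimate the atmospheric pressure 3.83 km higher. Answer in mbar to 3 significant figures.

P ≈ 607 mbar

Scale height: H = RT/g = 287.0 × 266 / 9.80 = 7790.0 m.
Barometric formula: P = P₀ exp(−z/H).
z/H = 3830.0/7790.0 = 0.49166; exp(−0.49166) = 0.61161.
P = 993 × 0.61161 = 607.33 mbar.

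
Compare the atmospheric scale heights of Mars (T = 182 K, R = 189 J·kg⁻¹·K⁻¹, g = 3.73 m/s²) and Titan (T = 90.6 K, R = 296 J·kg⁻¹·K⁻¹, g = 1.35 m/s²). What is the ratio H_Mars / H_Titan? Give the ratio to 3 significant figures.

H_Mars/H_Titan ≈ 0.464

H = RT/g for each body.
H_Mars = 189 × 182 / 3.73 = 9222.0 m.
H_Titan = 296 × 90.6 / 1.35 = 19865 m.
H_Mars/H_Titan = 9222.0/19865 = 0.46423.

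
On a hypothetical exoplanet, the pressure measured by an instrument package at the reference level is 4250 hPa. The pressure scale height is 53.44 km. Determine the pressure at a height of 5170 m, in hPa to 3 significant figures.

P ≈ 3860 hPa

Barometric formula: P = P₀ exp(−z/H).
z/H = 5170.0/53440 = 0.096744; exp(−0.096744) = 0.90779.
P = 4250 × 0.90779 = 3858.1 hPa.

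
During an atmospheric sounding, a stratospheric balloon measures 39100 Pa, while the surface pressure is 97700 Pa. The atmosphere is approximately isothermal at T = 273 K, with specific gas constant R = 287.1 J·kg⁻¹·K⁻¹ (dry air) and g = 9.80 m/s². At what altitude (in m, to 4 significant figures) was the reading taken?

Scale height: H = RT/g = 287.1 × 273 / 9.80 = 7997.8 m.
Invert the barometric formula: z = H ln(P₀/P).
P₀/P = 97700/39100 = 2.4987; ln(2.4987) = 0.91577.
z = 7997.8 × 0.91577 = 7324.1 m.

z ≈ 7324 m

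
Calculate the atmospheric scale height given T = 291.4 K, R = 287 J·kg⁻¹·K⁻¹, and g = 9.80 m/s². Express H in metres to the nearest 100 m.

The scale height of an isothermal atmosphere is H = RT/g.
H = 287 × 291.4 / 9.80 = 83632/9.80 = 8533.9 m.

H ≈ 8500 m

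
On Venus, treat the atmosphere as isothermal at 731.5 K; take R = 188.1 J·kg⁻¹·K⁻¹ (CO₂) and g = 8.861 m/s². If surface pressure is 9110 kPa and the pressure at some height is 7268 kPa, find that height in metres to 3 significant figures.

z ≈ 3510 m

Scale height: H = RT/g = 188.1 × 731.5 / 8.861 = 15528 m.
Invert the barometric formula: z = H ln(P₀/P).
P₀/P = 9110/7268 = 1.2534; ln(1.2534) = 0.22586.
z = 15528 × 0.22586 = 3507.2 m.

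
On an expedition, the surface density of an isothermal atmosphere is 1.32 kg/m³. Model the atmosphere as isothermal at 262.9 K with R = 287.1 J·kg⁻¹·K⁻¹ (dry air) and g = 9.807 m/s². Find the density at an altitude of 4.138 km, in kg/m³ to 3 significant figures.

ρ ≈ 0.771 kg/m³

Scale height: H = RT/g = 287.1 × 262.9 / 9.807 = 7696.4 m.
In an isothermal atmosphere, density decays like pressure: ρ = ρ₀ exp(−z/H).
z/H = 4138.0/7696.4 = 0.53765; exp(−0.53765) = 0.58412.
ρ = 1.32 × 0.58412 = 0.77104 kg/m³.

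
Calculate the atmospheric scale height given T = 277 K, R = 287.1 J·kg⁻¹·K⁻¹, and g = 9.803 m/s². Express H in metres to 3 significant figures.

The scale height of an isothermal atmosphere is H = RT/g.
H = 287.1 × 277 / 9.803 = 79527/9.803 = 8112.5 m.

H ≈ 8110 m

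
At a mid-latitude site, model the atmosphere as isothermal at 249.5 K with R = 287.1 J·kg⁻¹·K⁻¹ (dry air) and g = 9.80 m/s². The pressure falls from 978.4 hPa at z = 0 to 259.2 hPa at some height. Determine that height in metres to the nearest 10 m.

z ≈ 9710 m

Scale height: H = RT/g = 287.1 × 249.5 / 9.80 = 7309.3 m.
Invert the barometric formula: z = H ln(P₀/P).
P₀/P = 978.4/259.2 = 3.7747; ln(3.7747) = 1.3283.
z = 7309.3 × 1.3283 = 9708.9 m.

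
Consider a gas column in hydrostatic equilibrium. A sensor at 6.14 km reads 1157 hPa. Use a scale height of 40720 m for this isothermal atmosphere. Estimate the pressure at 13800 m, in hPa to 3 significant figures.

Between two levels, P₂ = P₁ exp(−Δz/H) with Δz = z₂ − z₁.
Δz = 13800 − 6140.0 = 7660.0 m; Δz/H = 7660.0/40720 = 0.18811.
P₂ = 1157 × exp(−0.18811) = 1157 × 0.82852 = 958.60 hPa.

P ≈ 959 hPa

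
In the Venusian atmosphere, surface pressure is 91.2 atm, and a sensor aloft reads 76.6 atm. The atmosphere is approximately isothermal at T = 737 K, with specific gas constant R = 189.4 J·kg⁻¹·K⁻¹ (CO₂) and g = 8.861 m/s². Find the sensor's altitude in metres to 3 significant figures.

z ≈ 2750 m

Scale height: H = RT/g = 189.4 × 737 / 8.861 = 15753 m.
Invert the barometric formula: z = H ln(P₀/P).
P₀/P = 91.2/76.6 = 1.1906; ln(1.1906) = 0.17446.
z = 15753 × 0.17446 = 2748.3 m.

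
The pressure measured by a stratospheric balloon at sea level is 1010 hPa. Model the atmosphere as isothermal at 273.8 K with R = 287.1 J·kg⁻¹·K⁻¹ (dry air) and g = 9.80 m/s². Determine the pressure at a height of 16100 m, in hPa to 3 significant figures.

Scale height: H = RT/g = 287.1 × 273.8 / 9.80 = 8021.2 m.
Barometric formula: P = P₀ exp(−z/H).
z/H = 16100/8021.2 = 2.0072; exp(−2.0072) = 0.13436.
P = 1010 × 0.13436 = 135.70 hPa.

P ≈ 136 hPa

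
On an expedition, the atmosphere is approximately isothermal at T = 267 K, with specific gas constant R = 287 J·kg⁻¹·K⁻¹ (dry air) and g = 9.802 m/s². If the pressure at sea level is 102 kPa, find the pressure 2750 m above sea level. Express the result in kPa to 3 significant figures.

Scale height: H = RT/g = 287 × 267 / 9.802 = 7817.7 m.
Barometric formula: P = P₀ exp(−z/H).
z/H = 2750.0/7817.7 = 0.35177; exp(−0.35177) = 0.70344.
P = 102 × 0.70344 = 71.751 kPa.

P ≈ 71.8 kPa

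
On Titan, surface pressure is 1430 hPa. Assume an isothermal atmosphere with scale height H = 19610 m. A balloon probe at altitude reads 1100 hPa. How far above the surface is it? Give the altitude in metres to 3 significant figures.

z ≈ 5140 m

Invert the barometric formula: z = H ln(P₀/P).
P₀/P = 1430/1100 = 1.3000; ln(1.3000) = 0.26236.
z = 19610 × 0.26236 = 5144.9 m.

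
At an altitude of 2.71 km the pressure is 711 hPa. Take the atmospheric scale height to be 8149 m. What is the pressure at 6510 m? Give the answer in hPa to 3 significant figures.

Between two levels, P₂ = P₁ exp(−Δz/H) with Δz = z₂ − z₁.
Δz = 6510.0 − 2710.0 = 3800.0 m; Δz/H = 3800.0/8149.0 = 0.46631.
P₂ = 711 × exp(−0.46631) = 711 × 0.62731 = 446.02 hPa.

P ≈ 446 hPa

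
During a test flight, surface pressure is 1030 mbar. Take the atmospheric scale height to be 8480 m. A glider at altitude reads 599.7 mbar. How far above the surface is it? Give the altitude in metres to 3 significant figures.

z ≈ 4590 m

Invert the barometric formula: z = H ln(P₀/P).
P₀/P = 1030/599.7 = 1.7175; ln(1.7175) = 0.54087.
z = 8480.0 × 0.54087 = 4586.6 m.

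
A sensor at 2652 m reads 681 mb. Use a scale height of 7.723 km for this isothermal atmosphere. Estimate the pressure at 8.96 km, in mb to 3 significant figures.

P ≈ 301 mb

Between two levels, P₂ = P₁ exp(−Δz/H) with Δz = z₂ − z₁.
Δz = 8960.0 − 2652.0 = 6308.0 m; Δz/H = 6308.0/7723.0 = 0.81678.
P₂ = 681 × exp(−0.81678) = 681 × 0.44185 = 300.90 mb.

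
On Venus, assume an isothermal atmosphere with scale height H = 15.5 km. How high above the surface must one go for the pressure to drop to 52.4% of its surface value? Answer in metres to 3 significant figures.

z ≈ 10000 m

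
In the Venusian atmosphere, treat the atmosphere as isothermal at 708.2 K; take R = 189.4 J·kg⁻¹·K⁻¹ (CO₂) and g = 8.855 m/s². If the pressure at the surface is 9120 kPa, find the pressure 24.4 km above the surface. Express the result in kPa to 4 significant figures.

P ≈ 1822 kPa

Scale height: H = RT/g = 189.4 × 708.2 / 8.855 = 15148 m.
Barometric formula: P = P₀ exp(−z/H).
z/H = 24400/15148 = 1.6108; exp(−1.6108) = 0.19973.
P = 9120 × 0.19973 = 1821.5 kPa.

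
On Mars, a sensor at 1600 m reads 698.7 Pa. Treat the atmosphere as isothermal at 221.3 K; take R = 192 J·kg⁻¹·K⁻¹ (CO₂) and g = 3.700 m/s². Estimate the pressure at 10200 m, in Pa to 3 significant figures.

P ≈ 330 Pa

Scale height: H = RT/g = 192 × 221.3 / 3.700 = 11484 m.
Between two levels, P₂ = P₁ exp(−Δz/H) with Δz = z₂ − z₁.
Δz = 10200 − 1600.0 = 8600.0 m; Δz/H = 8600.0/11484 = 0.74887.
P₂ = 698.7 × exp(−0.74887) = 698.7 × 0.47290 = 330.42 Pa.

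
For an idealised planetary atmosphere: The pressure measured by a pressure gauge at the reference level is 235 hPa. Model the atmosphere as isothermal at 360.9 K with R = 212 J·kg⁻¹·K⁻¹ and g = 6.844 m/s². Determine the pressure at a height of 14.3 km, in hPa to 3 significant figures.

P ≈ 65.4 hPa

Scale height: H = RT/g = 212 × 360.9 / 6.844 = 11179 m.
Barometric formula: P = P₀ exp(−z/H).
z/H = 14300/11179 = 1.2792; exp(−1.2792) = 0.27826.
P = 235 × 0.27826 = 65.391 hPa.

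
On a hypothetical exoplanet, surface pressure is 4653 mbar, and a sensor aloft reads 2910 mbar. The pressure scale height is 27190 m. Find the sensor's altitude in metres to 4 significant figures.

z ≈ 12760 m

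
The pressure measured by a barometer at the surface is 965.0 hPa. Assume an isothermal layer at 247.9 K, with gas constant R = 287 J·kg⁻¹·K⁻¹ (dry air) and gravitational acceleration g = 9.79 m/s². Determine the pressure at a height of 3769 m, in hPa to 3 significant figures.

Scale height: H = RT/g = 287 × 247.9 / 9.79 = 7267.3 m.
Barometric formula: P = P₀ exp(−z/H).
z/H = 3769.0/7267.3 = 0.51862; exp(−0.51862) = 0.59534.
P = 965.0 × 0.59534 = 574.50 hPa.

P ≈ 575 hPa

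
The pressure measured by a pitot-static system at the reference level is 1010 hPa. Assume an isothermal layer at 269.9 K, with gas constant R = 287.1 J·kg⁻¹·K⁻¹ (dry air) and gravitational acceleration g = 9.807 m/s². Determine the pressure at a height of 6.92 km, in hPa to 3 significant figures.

P ≈ 421 hPa

Scale height: H = RT/g = 287.1 × 269.9 / 9.807 = 7901.3 m.
Barometric formula: P = P₀ exp(−z/H).
z/H = 6920.0/7901.3 = 0.87581; exp(−0.87581) = 0.41652.
P = 1010 × 0.41652 = 420.69 hPa.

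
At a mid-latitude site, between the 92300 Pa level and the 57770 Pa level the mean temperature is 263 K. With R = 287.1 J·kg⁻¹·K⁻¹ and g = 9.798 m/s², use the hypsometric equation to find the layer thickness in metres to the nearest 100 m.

Hypsometric equation: Δz = (R T̄/g) ln(P₁/P₂).
R T̄/g = 287.1 × 263 / 9.798 = 7706.4 m.
ln(92300/57770) = ln(1.5977) = 0.46857.
Δz = 7706.4 × 0.46857 = 3611.0 m.

Δz ≈ 3600 m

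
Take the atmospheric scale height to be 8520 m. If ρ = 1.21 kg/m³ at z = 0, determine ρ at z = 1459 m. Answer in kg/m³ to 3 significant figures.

In an isothermal atmosphere, density decays like pressure: ρ = ρ₀ exp(−z/H).
z/H = 1459.0/8520.0 = 0.17124; exp(−0.17124) = 0.84262.
ρ = 1.21 × 0.84262 = 1.0196 kg/m³.

ρ ≈ 1.02 kg/m³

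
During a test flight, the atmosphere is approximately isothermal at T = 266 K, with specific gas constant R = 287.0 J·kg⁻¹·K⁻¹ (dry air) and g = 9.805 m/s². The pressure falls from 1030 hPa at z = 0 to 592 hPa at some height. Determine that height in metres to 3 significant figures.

z ≈ 4310 m

Scale height: H = RT/g = 287.0 × 266 / 9.805 = 7786.0 m.
Invert the barometric formula: z = H ln(P₀/P).
P₀/P = 1030/592 = 1.7399; ln(1.7399) = 0.55383.
z = 7786.0 × 0.55383 = 4312.1 m.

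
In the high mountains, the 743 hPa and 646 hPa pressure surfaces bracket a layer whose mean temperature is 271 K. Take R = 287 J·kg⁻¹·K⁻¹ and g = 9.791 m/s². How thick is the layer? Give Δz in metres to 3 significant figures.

Hypsometric equation: Δz = (R T̄/g) ln(P₁/P₂).
R T̄/g = 287 × 271 / 9.791 = 7943.7 m.
ln(743/646) = ln(1.1502) = 0.13994.
Δz = 7943.7 × 0.13994 = 1111.6 m.

Δz ≈ 1110 m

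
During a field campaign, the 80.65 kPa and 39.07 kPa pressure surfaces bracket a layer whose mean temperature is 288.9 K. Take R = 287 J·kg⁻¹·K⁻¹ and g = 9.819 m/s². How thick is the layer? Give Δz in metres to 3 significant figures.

Hypsometric equation: Δz = (R T̄/g) ln(P₁/P₂).
R T̄/g = 287 × 288.9 / 9.819 = 8444.3 m.
ln(80.65/39.07) = ln(2.0642) = 0.72474.
Δz = 8444.3 × 0.72474 = 6119.9 m.

Δz ≈ 6120 m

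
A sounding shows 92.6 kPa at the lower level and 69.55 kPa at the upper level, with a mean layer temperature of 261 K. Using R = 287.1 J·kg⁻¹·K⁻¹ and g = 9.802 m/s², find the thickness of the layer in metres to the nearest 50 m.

Δz ≈ 2200 m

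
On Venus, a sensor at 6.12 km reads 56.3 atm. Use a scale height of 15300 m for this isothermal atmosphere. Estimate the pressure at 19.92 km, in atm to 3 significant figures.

Between two levels, P₂ = P₁ exp(−Δz/H) with Δz = z₂ − z₁.
Δz = 19920 − 6120.0 = 13800 m; Δz/H = 13800/15300 = 0.90196.
P₂ = 56.3 × exp(−0.90196) = 56.3 × 0.40577 = 22.845 atm.

P ≈ 22.8 atm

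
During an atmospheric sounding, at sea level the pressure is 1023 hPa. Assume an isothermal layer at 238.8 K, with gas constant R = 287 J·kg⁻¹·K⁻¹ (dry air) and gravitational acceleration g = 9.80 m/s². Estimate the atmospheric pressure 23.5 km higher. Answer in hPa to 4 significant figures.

P ≈ 35.52 hPa

Scale height: H = RT/g = 287 × 238.8 / 9.80 = 6993.4 m.
Barometric formula: P = P₀ exp(−z/H).
z/H = 23500/6993.4 = 3.3603; exp(−3.3603) = 0.034725.
P = 1023 × 0.034725 = 35.524 hPa.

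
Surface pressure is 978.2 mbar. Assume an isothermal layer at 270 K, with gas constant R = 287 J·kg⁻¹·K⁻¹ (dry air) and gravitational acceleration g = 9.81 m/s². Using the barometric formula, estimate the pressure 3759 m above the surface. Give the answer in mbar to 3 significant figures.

P ≈ 608 mbar

Scale height: H = RT/g = 287 × 270 / 9.81 = 7899.1 m.
Barometric formula: P = P₀ exp(−z/H).
z/H = 3759.0/7899.1 = 0.47588; exp(−0.47588) = 0.62134.
P = 978.2 × 0.62134 = 607.79 mbar.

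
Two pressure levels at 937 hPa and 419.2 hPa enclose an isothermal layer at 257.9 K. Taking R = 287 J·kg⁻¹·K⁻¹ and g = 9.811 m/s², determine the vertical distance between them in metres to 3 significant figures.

Δz ≈ 6070 m

Hypsometric equation: Δz = (R T̄/g) ln(P₁/P₂).
R T̄/g = 287 × 257.9 / 9.811 = 7544.3 m.
ln(937/419.2) = ln(2.2352) = 0.80433.
Δz = 7544.3 × 0.80433 = 6068.1 m.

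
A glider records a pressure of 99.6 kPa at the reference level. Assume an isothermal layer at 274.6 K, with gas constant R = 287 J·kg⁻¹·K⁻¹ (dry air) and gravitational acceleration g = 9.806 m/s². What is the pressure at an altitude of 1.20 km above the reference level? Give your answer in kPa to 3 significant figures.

P ≈ 85.8 kPa

Scale height: H = RT/g = 287 × 274.6 / 9.806 = 8036.9 m.
Barometric formula: P = P₀ exp(−z/H).
z/H = 1200.0/8036.9 = 0.14931; exp(−0.14931) = 0.86130.
P = 99.6 × 0.86130 = 85.785 kPa.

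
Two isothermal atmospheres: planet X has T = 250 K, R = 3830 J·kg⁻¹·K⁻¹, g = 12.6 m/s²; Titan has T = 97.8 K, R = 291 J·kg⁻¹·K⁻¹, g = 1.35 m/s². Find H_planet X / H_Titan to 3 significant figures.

H_planet X/H_Titan ≈ 3.60

H = RT/g for each body.
H_planet X = 3830 × 250 / 12.6 = 75992 m.
H_Titan = 291 × 97.8 / 1.35 = 21081 m.
H_planet X/H_Titan = 75992/21081 = 3.6048.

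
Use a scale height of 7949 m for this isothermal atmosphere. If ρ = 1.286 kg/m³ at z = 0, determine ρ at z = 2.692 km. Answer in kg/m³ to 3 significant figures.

ρ ≈ 0.917 kg/m³

In an isothermal atmosphere, density decays like pressure: ρ = ρ₀ exp(−z/H).
z/H = 2692.0/7949.0 = 0.33866; exp(−0.33866) = 0.71272.
ρ = 1.286 × 0.71272 = 0.91656 kg/m³.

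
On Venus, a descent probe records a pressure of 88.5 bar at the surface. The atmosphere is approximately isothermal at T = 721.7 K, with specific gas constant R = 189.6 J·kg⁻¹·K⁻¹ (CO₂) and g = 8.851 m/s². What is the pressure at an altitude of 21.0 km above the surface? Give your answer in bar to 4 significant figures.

Scale height: H = RT/g = 189.6 × 721.7 / 8.851 = 15460 m.
Barometric formula: P = P₀ exp(−z/H).
z/H = 21000/15460 = 1.3583; exp(−1.3583) = 0.25710.
P = 88.5 × 0.25710 = 22.753 bar.

P ≈ 22.75 bar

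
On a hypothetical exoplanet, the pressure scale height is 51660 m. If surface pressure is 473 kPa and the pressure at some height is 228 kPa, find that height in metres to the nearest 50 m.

z ≈ 37700 m

Invert the barometric formula: z = H ln(P₀/P).
P₀/P = 473/228 = 2.0746; ln(2.0746) = 0.72977.
z = 51660 × 0.72977 = 37700 m.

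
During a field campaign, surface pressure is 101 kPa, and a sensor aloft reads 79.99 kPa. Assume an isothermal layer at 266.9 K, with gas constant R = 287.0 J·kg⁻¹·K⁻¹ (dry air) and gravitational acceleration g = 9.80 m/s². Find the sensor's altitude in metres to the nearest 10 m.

Scale height: H = RT/g = 287.0 × 266.9 / 9.80 = 7816.4 m.
Invert the barometric formula: z = H ln(P₀/P).
P₀/P = 101/79.99 = 1.2627; ln(1.2627) = 0.23325.
z = 7816.4 × 0.23325 = 1823.2 m.

z ≈ 1820 m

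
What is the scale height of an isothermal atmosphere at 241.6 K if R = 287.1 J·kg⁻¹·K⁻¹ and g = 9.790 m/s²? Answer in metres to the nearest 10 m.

H ≈ 7090 m

The scale height of an isothermal atmosphere is H = RT/g.
H = 287.1 × 241.6 / 9.790 = 69363/9.790 = 7085.1 m.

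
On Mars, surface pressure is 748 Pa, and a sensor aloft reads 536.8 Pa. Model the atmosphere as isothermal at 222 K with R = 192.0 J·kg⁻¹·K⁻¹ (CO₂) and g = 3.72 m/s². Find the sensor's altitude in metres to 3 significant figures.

z ≈ 3800 m

Scale height: H = RT/g = 192.0 × 222 / 3.72 = 11458 m.
Invert the barometric formula: z = H ln(P₀/P).
P₀/P = 748/536.8 = 1.3934; ln(1.3934) = 0.33175.
z = 11458 × 0.33175 = 3801.2 m.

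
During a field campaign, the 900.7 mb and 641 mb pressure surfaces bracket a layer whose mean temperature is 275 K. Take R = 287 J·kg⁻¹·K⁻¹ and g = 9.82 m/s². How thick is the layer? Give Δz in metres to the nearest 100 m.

Δz ≈ 2700 m

Hypsometric equation: Δz = (R T̄/g) ln(P₁/P₂).
R T̄/g = 287 × 275 / 9.82 = 8037.2 m.
ln(900.7/641) = ln(1.4051) = 0.34011.
Δz = 8037.2 × 0.34011 = 2733.5 m.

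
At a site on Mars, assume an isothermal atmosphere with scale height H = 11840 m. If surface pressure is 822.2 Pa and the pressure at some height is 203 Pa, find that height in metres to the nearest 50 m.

Invert the barometric formula: z = H ln(P₀/P).
P₀/P = 822.2/203 = 4.0502; ln(4.0502) = 1.3988.
z = 11840 × 1.3988 = 16562 m.

z ≈ 16550 m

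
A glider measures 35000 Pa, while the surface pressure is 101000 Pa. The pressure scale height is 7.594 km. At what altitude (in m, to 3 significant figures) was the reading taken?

z ≈ 8050 m

Invert the barometric formula: z = H ln(P₀/P).
P₀/P = 101000/35000 = 2.8857; ln(2.8857) = 1.0598.
z = 7594.0 × 1.0598 = 8048.1 m.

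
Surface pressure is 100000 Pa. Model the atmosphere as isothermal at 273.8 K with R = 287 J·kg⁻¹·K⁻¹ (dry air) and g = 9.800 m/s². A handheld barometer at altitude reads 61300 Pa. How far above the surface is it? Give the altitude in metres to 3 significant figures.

z ≈ 3920 m

Scale height: H = RT/g = 287 × 273.8 / 9.800 = 8018.4 m.
Invert the barometric formula: z = H ln(P₀/P).
P₀/P = 100000/61300 = 1.6313; ln(1.6313) = 0.48938.
z = 8018.4 × 0.48938 = 3924.0 m.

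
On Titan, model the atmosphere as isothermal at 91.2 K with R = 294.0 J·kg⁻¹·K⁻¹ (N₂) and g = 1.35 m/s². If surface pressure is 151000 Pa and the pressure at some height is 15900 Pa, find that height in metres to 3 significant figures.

Scale height: H = RT/g = 294.0 × 91.2 / 1.35 = 19861 m.
Invert the barometric formula: z = H ln(P₀/P).
P₀/P = 151000/15900 = 9.4969; ln(9.4969) = 2.2510.
z = 19861 × 2.2510 = 44707 m.

z ≈ 44700 m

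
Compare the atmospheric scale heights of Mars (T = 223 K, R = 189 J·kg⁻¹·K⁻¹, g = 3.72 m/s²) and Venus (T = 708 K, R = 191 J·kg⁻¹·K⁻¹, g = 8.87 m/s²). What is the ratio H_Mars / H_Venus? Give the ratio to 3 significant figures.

H = RT/g for each body.
H_Mars = 189 × 223 / 3.72 = 11330 m.
H_Venus = 191 × 708 / 8.87 = 15246 m.
H_Mars/H_Venus = 11330/15246 = 0.74315.

H_Mars/H_Venus ≈ 0.743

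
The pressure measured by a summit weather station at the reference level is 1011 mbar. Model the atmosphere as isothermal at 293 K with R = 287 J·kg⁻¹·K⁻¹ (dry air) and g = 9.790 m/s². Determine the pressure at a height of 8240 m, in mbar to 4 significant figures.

Scale height: H = RT/g = 287 × 293 / 9.790 = 8589.5 m.
Barometric formula: P = P₀ exp(−z/H).
z/H = 8240.0/8589.5 = 0.95931; exp(−0.95931) = 0.38316.
P = 1011 × 0.38316 = 387.37 mbar.

P ≈ 387.4 mbar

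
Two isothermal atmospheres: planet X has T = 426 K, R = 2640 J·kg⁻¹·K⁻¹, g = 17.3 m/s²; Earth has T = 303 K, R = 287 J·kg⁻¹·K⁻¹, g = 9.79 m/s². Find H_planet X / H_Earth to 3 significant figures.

H = RT/g for each body.
H_planet X = 2640 × 426 / 17.3 = 65008 m.
H_Earth = 287 × 303 / 9.79 = 8882.6 m.
H_planet X/H_Earth = 65008/8882.6 = 7.3186.

H_planet X/H_Earth ≈ 7.32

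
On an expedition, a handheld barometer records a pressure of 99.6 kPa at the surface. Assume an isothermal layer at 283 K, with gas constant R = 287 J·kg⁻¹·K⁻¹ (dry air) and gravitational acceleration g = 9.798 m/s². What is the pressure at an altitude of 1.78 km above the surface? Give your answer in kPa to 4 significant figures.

Scale height: H = RT/g = 287 × 283 / 9.798 = 8289.5 m.
Barometric formula: P = P₀ exp(−z/H).
z/H = 1780.0/8289.5 = 0.21473; exp(−0.21473) = 0.80676.
P = 99.6 × 0.80676 = 80.353 kPa.

P ≈ 80.35 kPa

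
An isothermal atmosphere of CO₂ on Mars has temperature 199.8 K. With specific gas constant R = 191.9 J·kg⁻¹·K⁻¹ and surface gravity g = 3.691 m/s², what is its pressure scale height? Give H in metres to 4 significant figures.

H ≈ 10390 m

The scale height of an isothermal atmosphere is H = RT/g.
H = 191.9 × 199.8 / 3.691 = 38342/3.691 = 10388 m.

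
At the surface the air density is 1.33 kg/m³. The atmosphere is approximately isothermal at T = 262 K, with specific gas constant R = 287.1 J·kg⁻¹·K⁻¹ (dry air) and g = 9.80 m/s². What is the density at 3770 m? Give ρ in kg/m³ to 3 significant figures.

ρ ≈ 0.814 kg/m³

Scale height: H = RT/g = 287.1 × 262 / 9.80 = 7675.5 m.
In an isothermal atmosphere, density decays like pressure: ρ = ρ₀ exp(−z/H).
z/H = 3770.0/7675.5 = 0.49117; exp(−0.49117) = 0.61191.
ρ = 1.33 × 0.61191 = 0.81384 kg/m³.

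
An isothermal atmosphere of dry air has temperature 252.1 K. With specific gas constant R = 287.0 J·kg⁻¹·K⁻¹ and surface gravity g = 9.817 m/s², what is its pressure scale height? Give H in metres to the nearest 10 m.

The scale height of an isothermal atmosphere is H = RT/g.
H = 287.0 × 252.1 / 9.817 = 72353/9.817 = 7370.2 m.

H ≈ 7370 m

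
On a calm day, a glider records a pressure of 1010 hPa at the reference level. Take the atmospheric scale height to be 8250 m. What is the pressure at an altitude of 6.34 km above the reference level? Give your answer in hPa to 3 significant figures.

Barometric formula: P = P₀ exp(−z/H).
z/H = 6340.0/8250.0 = 0.76848; exp(−0.76848) = 0.46372.
P = 1010 × 0.46372 = 468.36 hPa.

P ≈ 468 hPa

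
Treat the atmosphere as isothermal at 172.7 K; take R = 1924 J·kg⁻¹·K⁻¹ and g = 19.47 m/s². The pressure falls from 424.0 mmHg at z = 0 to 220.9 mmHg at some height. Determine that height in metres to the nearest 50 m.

z ≈ 11150 m

Scale height: H = RT/g = 1924 × 172.7 / 19.47 = 17066 m.
Invert the barometric formula: z = H ln(P₀/P).
P₀/P = 424.0/220.9 = 1.9194; ln(1.9194) = 0.65201.
z = 17066 × 0.65201 = 11127 m.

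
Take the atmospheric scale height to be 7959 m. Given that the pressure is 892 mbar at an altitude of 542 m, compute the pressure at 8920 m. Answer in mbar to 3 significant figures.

P ≈ 311 mbar

Between two levels, P₂ = P₁ exp(−Δz/H) with Δz = z₂ − z₁.
Δz = 8920.0 − 542.00 = 8378.0 m; Δz/H = 8378.0/7959.0 = 1.0526.
P₂ = 892 × exp(−1.0526) = 892 × 0.34903 = 311.33 mbar.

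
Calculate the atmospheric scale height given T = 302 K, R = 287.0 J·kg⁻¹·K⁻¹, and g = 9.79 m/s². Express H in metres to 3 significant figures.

H ≈ 8850 m

The scale height of an isothermal atmosphere is H = RT/g.
H = 287.0 × 302 / 9.79 = 86674/9.79 = 8853.3 m.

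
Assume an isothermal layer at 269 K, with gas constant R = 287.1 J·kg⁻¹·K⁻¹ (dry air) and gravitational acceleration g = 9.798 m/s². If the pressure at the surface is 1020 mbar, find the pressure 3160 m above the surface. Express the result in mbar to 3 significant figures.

P ≈ 683 mbar

Scale height: H = RT/g = 287.1 × 269 / 9.798 = 7882.2 m.
Barometric formula: P = P₀ exp(−z/H).
z/H = 3160.0/7882.2 = 0.40090; exp(−0.40090) = 0.66972.
P = 1020 × 0.66972 = 683.11 mbar.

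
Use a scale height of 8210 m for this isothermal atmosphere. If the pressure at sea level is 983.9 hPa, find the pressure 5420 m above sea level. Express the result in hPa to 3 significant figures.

P ≈ 508 hPa

Barometric formula: P = P₀ exp(−z/H).
z/H = 5420.0/8210.0 = 0.66017; exp(−0.66017) = 0.51676.
P = 983.9 × 0.51676 = 508.44 hPa.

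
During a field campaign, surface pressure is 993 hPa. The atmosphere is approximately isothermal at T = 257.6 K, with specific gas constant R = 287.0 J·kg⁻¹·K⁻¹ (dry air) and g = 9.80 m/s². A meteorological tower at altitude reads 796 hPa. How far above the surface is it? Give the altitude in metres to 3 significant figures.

Scale height: H = RT/g = 287.0 × 257.6 / 9.80 = 7544.0 m.
Invert the barometric formula: z = H ln(P₀/P).
P₀/P = 993/796 = 1.2475; ln(1.2475) = 0.22114.
z = 7544.0 × 0.22114 = 1668.3 m.

z ≈ 1670 m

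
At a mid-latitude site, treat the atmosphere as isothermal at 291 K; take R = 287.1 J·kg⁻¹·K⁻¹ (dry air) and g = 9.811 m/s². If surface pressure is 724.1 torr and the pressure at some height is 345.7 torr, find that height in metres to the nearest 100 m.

z ≈ 6300 m

Scale height: H = RT/g = 287.1 × 291 / 9.811 = 8515.6 m.
Invert the barometric formula: z = H ln(P₀/P).
P₀/P = 724.1/345.7 = 2.0946; ln(2.0946) = 0.73936.
z = 8515.6 × 0.73936 = 6296.1 m.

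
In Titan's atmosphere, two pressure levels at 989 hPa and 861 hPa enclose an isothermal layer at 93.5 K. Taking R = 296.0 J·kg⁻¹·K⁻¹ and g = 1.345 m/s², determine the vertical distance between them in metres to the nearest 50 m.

Δz ≈ 2850 m

Hypsometric equation: Δz = (R T̄/g) ln(P₁/P₂).
R T̄/g = 296.0 × 93.5 / 1.345 = 20577 m.
ln(989/861) = ln(1.1487) = 0.13863.
Δz = 20577 × 0.13863 = 2852.6 m.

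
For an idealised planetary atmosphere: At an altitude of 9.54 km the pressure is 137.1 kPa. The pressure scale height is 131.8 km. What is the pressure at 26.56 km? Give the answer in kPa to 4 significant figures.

Between two levels, P₂ = P₁ exp(−Δz/H) with Δz = z₂ − z₁.
Δz = 26560 − 9540.0 = 17020 m; Δz/H = 17020/131800 = 0.12914.
P₂ = 137.1 × exp(−0.12914) = 137.1 × 0.87885 = 120.49 kPa.

P ≈ 120.5 kPa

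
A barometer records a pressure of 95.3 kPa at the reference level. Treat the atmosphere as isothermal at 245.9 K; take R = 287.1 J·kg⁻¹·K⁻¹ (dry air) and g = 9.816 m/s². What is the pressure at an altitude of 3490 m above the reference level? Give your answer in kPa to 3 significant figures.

Scale height: H = RT/g = 287.1 × 245.9 / 9.816 = 7192.1 m.
Barometric formula: P = P₀ exp(−z/H).
z/H = 3490.0/7192.1 = 0.48525; exp(−0.48525) = 0.61554.
P = 95.3 × 0.61554 = 58.661 kPa.

P ≈ 58.7 kPa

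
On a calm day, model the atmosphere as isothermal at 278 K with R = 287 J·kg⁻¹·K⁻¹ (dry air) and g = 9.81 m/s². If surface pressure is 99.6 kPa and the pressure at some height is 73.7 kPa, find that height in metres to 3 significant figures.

z ≈ 2450 m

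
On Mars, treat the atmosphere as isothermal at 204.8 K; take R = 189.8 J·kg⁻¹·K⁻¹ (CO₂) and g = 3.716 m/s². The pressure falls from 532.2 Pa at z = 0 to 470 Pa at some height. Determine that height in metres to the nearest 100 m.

Scale height: H = RT/g = 189.8 × 204.8 / 3.716 = 10460 m.
Invert the barometric formula: z = H ln(P₀/P).
P₀/P = 532.2/470 = 1.1323; ln(1.1323) = 0.12425.
z = 10460 × 0.12425 = 1299.7 m.

z ≈ 1300 m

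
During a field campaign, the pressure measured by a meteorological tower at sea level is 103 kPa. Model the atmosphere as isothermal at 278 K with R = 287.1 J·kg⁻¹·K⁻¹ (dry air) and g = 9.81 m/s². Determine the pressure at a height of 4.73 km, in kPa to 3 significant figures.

Scale height: H = RT/g = 287.1 × 278 / 9.81 = 8136.0 m.
Barometric formula: P = P₀ exp(−z/H).
z/H = 4730.0/8136.0 = 0.58137; exp(−0.58137) = 0.55913.
P = 103 × 0.55913 = 57.590 kPa.

P ≈ 57.6 kPa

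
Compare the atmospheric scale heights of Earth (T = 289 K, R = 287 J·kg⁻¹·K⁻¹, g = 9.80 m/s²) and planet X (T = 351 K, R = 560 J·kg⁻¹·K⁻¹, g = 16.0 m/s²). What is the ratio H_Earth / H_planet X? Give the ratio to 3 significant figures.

H = RT/g for each body.
H_Earth = 287 × 289 / 9.80 = 8463.6 m.
H_planet X = 560 × 351 / 16.0 = 12285 m.
H_Earth/H_planet X = 8463.6/12285 = 0.68894.

H_Earth/H_planet X ≈ 0.689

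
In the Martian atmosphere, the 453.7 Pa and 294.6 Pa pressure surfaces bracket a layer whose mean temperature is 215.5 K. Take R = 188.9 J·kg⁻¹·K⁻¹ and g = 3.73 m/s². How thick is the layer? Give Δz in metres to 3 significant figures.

Hypsometric equation: Δz = (R T̄/g) ln(P₁/P₂).
R T̄/g = 188.9 × 215.5 / 3.73 = 10914 m.
ln(453.7/294.6) = ln(1.5401) = 0.43185.
Δz = 10914 × 0.43185 = 4713.2 m.

Δz ≈ 4710 m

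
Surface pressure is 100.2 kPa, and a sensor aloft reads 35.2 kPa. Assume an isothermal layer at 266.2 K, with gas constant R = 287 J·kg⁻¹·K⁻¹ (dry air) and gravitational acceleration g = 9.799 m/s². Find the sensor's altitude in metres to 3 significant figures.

Scale height: H = RT/g = 287 × 266.2 / 9.799 = 7796.7 m.
Invert the barometric formula: z = H ln(P₀/P).
P₀/P = 100.2/35.2 = 2.8466; ln(2.8466) = 1.0461.
z = 7796.7 × 1.0461 = 8156.1 m.

z ≈ 8160 m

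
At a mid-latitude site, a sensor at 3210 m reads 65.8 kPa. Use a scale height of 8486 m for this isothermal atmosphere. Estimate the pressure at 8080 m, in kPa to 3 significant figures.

P ≈ 37.1 kPa

Between two levels, P₂ = P₁ exp(−Δz/H) with Δz = z₂ − z₁.
Δz = 8080.0 − 3210.0 = 4870.0 m; Δz/H = 4870.0/8486.0 = 0.57389.
P₂ = 65.8 × exp(−0.57389) = 65.8 × 0.56333 = 37.067 kPa.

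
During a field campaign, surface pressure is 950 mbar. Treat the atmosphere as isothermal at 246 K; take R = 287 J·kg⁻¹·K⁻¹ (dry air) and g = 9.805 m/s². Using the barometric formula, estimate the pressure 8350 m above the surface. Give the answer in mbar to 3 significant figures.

Scale height: H = RT/g = 287 × 246 / 9.805 = 7200.6 m.
Barometric formula: P = P₀ exp(−z/H).
z/H = 8350.0/7200.6 = 1.1596; exp(−1.1596) = 0.31361.
P = 950 × 0.31361 = 297.93 mbar.

P ≈ 298 mbar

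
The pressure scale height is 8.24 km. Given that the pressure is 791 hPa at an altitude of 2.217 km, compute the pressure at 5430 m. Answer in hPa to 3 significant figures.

Between two levels, P₂ = P₁ exp(−Δz/H) with Δz = z₂ − z₁.
Δz = 5430.0 − 2217.0 = 3213.0 m; Δz/H = 3213.0/8240.0 = 0.38993.
P₂ = 791 × exp(−0.38993) = 791 × 0.67710 = 535.59 hPa.

P ≈ 536 hPa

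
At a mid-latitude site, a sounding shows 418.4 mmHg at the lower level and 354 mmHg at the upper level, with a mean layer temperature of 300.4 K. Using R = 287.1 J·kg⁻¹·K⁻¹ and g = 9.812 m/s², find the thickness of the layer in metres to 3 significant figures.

Δz ≈ 1470 m

Hypsometric equation: Δz = (R T̄/g) ln(P₁/P₂).
R T̄/g = 287.1 × 300.4 / 9.812 = 8789.7 m.
ln(418.4/354) = ln(1.1819) = 0.16712.
Δz = 8789.7 × 0.16712 = 1468.9 m.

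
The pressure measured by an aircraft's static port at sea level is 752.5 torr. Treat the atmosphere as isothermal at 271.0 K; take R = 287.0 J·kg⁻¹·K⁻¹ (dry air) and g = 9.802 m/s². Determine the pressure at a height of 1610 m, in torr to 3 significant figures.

Scale height: H = RT/g = 287.0 × 271.0 / 9.802 = 7934.8 m.
Barometric formula: P = P₀ exp(−z/H).
z/H = 1610.0/7934.8 = 0.20290; exp(−0.20290) = 0.81636.
P = 752.5 × 0.81636 = 614.31 torr.

P ≈ 614 torr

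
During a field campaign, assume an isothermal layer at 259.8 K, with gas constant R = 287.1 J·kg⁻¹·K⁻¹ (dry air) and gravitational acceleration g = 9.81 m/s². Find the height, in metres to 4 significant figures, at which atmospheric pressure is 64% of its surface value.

z ≈ 3393 m

Scale height: H = RT/g = 287.1 × 259.8 / 9.81 = 7603.3 m.
Set P/P₀ = exp(−z/H) = 0.64, so z = −H ln(0.64).
−ln(0.64) = 0.44629; z = 7603.3 × 0.44629 = 3393.3 m.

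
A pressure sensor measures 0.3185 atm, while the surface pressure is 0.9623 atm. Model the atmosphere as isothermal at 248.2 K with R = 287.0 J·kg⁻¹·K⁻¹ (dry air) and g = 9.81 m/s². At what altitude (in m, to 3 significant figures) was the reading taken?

z ≈ 8030 m

Scale height: H = RT/g = 287.0 × 248.2 / 9.81 = 7261.3 m.
Invert the barometric formula: z = H ln(P₀/P).
P₀/P = 0.9623/0.3185 = 3.0214; ln(3.0214) = 1.1057.
z = 7261.3 × 1.1057 = 8028.8 m.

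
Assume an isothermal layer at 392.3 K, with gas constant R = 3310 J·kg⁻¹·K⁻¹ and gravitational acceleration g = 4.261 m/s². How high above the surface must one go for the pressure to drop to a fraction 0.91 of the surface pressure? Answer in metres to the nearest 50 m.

Scale height: H = RT/g = 3310 × 392.3 / 4.261 = 304740 m.
Set P/P₀ = exp(−z/H) = 0.91, so z = −H ln(0.91).
−ln(0.91) = 0.094311; z = 304740 × 0.094311 = 28740 m.

z ≈ 28750 m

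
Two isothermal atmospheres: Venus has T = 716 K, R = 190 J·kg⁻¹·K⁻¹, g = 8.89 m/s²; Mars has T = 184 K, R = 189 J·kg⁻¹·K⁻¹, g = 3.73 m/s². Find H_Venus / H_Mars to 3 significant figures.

H_Venus/H_Mars ≈ 1.64

H = RT/g for each body.
H_Venus = 190 × 716 / 8.89 = 15303 m.
H_Mars = 189 × 184 / 3.73 = 9323.3 m.
H_Venus/H_Mars = 15303/9323.3 = 1.6414.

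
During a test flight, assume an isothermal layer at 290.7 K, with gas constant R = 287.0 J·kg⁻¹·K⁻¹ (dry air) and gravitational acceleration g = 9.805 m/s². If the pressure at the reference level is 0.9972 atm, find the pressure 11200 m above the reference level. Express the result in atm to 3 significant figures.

Scale height: H = RT/g = 287.0 × 290.7 / 9.805 = 8509.0 m.
Barometric formula: P = P₀ exp(−z/H).
z/H = 11200/8509.0 = 1.3163; exp(−1.3163) = 0.26813.
P = 0.9972 × 0.26813 = 0.26738 atm.

P ≈ 0.267 atm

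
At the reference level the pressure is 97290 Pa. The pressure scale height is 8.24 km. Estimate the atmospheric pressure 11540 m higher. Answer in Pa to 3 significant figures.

P ≈ 24000 Pa

Barometric formula: P = P₀ exp(−z/H).
z/H = 11540/8240.0 = 1.4005; exp(−1.4005) = 0.24647.
P = 97290 × 0.24647 = 23979 Pa.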